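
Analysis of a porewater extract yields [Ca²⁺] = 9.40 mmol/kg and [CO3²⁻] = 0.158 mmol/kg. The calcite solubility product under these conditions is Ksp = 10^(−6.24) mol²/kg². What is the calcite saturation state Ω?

Ω = 2.58

Ksp = 10^(−6.24) = 5.754×10^-7
Ω = [Ca²⁺][CO3²⁻]/Ksp = (9.40×10^-3)(0.158×10^-3) / 5.754×10^-7 = 2.58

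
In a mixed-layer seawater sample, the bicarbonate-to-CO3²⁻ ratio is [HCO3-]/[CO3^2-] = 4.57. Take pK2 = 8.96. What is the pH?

pH = 8.30

From K2 = [H⁺][CO3^2-]/[HCO3-]:  pH = pK2 − log₁₀([HCO3-]/[CO3^2-])
log₁₀(4.57) = +0.660
pH = 8.96 − (+0.660) = 8.30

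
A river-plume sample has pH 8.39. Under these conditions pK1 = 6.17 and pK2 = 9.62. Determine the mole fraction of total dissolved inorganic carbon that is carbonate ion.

α₂ = 1 / (1 + [H⁺]/K2 + [H⁺]²/(K1K2)) = 1 / (1 + 10^+1.23 + 10^-0.99)
   = 1 / (1 + 16.982 + 0.10233) = 1/18.085 = 0.05530

α₂ = 0.0553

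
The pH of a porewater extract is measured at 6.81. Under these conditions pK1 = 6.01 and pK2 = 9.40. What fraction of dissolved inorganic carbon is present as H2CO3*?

α₀ = 0.137

α₀ = 1 / (1 + K1/[H⁺] + K1K2/[H⁺]²) = 1 / (1 + 10^+0.80 + 10^-1.79)
   = 1 / (1 + 6.3096 + 0.016218) = 1/7.3258 = 0.1365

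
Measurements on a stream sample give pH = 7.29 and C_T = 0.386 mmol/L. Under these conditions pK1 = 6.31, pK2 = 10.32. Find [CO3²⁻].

α₂ = 1 / (1 + [H⁺]/K2 + [H⁺]²/(K1K2)) = 1 / (1 + 10^+3.03 + 10^+2.05)
   = 1 / (1 + 1071.5 + 112.20) = 1/1184.7 = 0.0008441
[CO3²⁻] = α₂ × DIC = 0.0008441 × 0.386 = 0.000326 mmol/L = 0.326 μmol/L

[CO3²⁻] = 0.326 μmol/L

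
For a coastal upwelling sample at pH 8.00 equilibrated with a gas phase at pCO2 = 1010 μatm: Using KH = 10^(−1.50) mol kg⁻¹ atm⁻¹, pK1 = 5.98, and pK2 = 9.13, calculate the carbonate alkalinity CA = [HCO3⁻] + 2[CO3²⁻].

CA = 3.84 mmol/kg

[CO2*] = KH · pCO2 = 10^(−1.50) × 1010×10^-6 = 3.194×10^-5 mol/kg
α₀ = 1/(1 + K1/[H⁺] + K1K2/[H⁺]²) = 1/(1 + 10^+2.02 + 10^+0.89) = 0.008812
DIC = [CO2*]/α₀ = 3.194×10^-5 / 0.008812 = 3.624 mmol/kg
CA = (α₁ + 2α₂)·DIC = (0.9228 + 2×0.06841) × 3.624 = 3.84 mmol/kg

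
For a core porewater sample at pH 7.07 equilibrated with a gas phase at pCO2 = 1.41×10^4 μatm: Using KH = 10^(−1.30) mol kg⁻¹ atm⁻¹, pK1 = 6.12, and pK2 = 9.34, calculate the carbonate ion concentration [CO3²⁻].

[CO3²⁻] = 0.0338 mmol/kg

[CO2*] = KH · pCO2 = 10^(−1.30) × 1.41×10^4×10^-6 = 7.067×10^-4 mol/kg
α₀ = 1/(1 + K1/[H⁺] + K1K2/[H⁺]²) = 1/(1 + 10^+0.95 + 10^-1.32) = 0.1004
DIC = [CO2*]/α₀ = 7.067×10^-4 / 0.1004 = 7.039 mmol/kg
[CO3²⁻] = α₂·DIC; α₂ = 0.004805, so [CO3²⁻] = 0.004805 × 7.039 = 0.0338 mmol/kg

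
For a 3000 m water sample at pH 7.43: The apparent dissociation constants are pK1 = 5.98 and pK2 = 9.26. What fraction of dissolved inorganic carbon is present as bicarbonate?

α₁ = 1 / (1 + [H⁺]/K1 + K2/[H⁺]) = 1 / (1 + 10^-1.45 + 10^-1.83)
   = 1 / (1 + 0.035481 + 0.014791) = 1/1.0503 = 0.9521

α₁ = 0.952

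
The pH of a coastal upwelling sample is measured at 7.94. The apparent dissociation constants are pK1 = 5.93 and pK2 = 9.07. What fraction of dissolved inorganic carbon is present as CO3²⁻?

α₂ = 0.0684

α₂ = 1 / (1 + [H⁺]/K2 + [H⁺]²/(K1K2)) = 1 / (1 + 10^+1.13 + 10^-0.88)
   = 1 / (1 + 13.490 + 0.13183) = 1/14.621 = 0.06839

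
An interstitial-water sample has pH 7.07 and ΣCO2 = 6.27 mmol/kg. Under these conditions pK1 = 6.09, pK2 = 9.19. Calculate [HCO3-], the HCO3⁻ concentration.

α₁ = 1 / (1 + [H⁺]/K1 + K2/[H⁺]) = 1 / (1 + 10^-0.98 + 10^-2.12)
   = 1 / (1 + 0.10471 + 0.0075858) = 1/1.1123 = 0.8990
[HCO3⁻] = α₁ × DIC = 0.8990 × 6.27 = 5.64 mmol/kg

[HCO3⁻] = 5.64 mmol/kg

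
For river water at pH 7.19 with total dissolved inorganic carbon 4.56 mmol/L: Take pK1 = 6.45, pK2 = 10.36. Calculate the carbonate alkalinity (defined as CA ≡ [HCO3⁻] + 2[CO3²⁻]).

CA = 3.86 mmol/L

CA = [HCO3⁻] + 2[CO3²⁻] = (α₁ + 2α₂)·DIC
At pH 7.19: [H⁺]/K1 = 10^-0.74 = 0.18197, K2/[H⁺] = 10^-3.17 = 0.00067608
α₁ = 1/(1 + 0.18197 + 0.00067608) = 1/1.1826 = 0.8456; α₂ = α₁·K2/[H⁺] = 0.0005717
α₁ + 2α₂ = 0.8467
CA = 0.8467 × 4.56 = 3.86 mmol/L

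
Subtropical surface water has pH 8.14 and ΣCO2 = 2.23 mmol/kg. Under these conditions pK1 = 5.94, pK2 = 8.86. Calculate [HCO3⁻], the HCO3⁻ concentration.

α₁ = 1 / (1 + [H⁺]/K1 + K2/[H⁺]) = 1 / (1 + 10^-2.20 + 10^-0.72)
   = 1 / (1 + 0.0063096 + 0.19055) = 1/1.1969 = 0.8355
[HCO3⁻] = α₁ × DIC = 0.8355 × 2.23 = 1.86 mmol/kg

[HCO3⁻] = 1.86 mmol/kg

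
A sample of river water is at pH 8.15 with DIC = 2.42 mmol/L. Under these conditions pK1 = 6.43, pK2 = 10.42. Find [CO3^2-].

α₂ = 1 / (1 + [H⁺]/K2 + [H⁺]²/(K1K2)) = 1 / (1 + 10^+2.27 + 10^+0.55)
   = 1 / (1 + 186.21 + 3.5481) = 1/190.76 = 0.005242
[CO3²⁻] = α₂ × DIC = 0.005242 × 2.42 = 0.0127 mmol/L = 12.7 μmol/L

[CO3²⁻] = 12.7 μmol/L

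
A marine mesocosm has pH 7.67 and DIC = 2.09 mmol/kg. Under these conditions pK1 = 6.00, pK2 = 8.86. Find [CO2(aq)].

[CO2*] = 0.0411 mmol/kg

α₀ = 1 / (1 + K1/[H⁺] + K1K2/[H⁺]²) = 1 / (1 + 10^+1.67 + 10^+0.48)
   = 1 / (1 + 46.774 + 3.0200) = 1/50.793 = 0.01969
[CO2*] = α₀ × DIC = 0.01969 × 2.09 = 0.0411 mmol/kg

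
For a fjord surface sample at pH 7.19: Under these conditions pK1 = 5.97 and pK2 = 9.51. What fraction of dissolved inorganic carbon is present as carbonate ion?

α₂ = 1 / (1 + [H⁺]/K2 + [H⁺]²/(K1K2)) = 1 / (1 + 10^+2.32 + 10^+1.10)
   = 1 / (1 + 208.93 + 12.589) = 1/222.52 = 0.004494

α₂ = 0.00449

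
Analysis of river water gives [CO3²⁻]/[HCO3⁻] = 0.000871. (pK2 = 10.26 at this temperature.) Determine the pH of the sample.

pH = 7.20

From K2 = [H⁺][CO3²⁻]/[HCO3⁻]:  pH = pK2 + log₁₀([CO3²⁻]/[HCO3⁻])
log₁₀(0.000871) = -3.060
pH = 10.26 + (-3.060) = 7.20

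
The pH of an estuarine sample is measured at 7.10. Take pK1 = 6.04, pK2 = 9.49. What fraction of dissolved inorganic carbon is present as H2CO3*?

α₀ = 1 / (1 + K1/[H⁺] + K1K2/[H⁺]²) = 1 / (1 + 10^+1.06 + 10^-1.33)
   = 1 / (1 + 11.482 + 0.046774) = 1/12.528 = 0.07982

α₀ = 0.0798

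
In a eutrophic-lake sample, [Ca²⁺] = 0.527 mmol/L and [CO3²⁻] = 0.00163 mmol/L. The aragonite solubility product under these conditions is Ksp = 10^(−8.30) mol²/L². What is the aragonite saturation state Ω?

Ω = 0.171

Ksp = 10^(−8.30) = 5.012×10^-9
Ω = [Ca²⁺][CO3²⁻]/Ksp = (0.527×10^-3)(0.00163×10^-3) / 5.012×10^-9 = 0.171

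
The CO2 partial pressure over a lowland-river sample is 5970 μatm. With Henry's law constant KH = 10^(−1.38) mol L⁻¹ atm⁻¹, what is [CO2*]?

KH = 10^(−1.38) = 4.169×10^-2 mol L⁻¹ atm⁻¹
[CO2*] = KH · pCO2 = 4.169×10^-2 × 5970×10^-6 atm = 2.49×10^-4 mol/L

[CO2*] = 249 μmol/L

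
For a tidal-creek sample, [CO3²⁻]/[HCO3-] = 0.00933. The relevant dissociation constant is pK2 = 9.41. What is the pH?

From K2 = [H⁺][CO3²⁻]/[HCO3-]:  pH = pK2 + log₁₀([CO3²⁻]/[HCO3-])
log₁₀(0.00933) = -2.030
pH = 9.41 + (-2.030) = 7.38

pH = 7.38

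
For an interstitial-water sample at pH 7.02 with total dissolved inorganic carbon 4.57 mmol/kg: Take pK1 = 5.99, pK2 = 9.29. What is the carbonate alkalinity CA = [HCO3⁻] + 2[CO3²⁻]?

CA = 4.20 mmol/kg

CA = [HCO3⁻] + 2[CO3²⁻] = (α₁ + 2α₂)·DIC
At pH 7.02: [H⁺]/K1 = 10^-1.03 = 0.093325, K2/[H⁺] = 10^-2.27 = 0.0053703
α₁ = 1/(1 + 0.093325 + 0.0053703) = 1/1.0987 = 0.9102; α₂ = α₁·K2/[H⁺] = 0.004888
α₁ + 2α₂ = 0.9199
CA = 0.9199 × 4.57 = 4.20 mmol/kg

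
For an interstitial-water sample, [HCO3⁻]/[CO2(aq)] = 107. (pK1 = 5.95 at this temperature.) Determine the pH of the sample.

From K1 = [H⁺][HCO3⁻]/[CO2(aq)]:  pH = pK1 + log₁₀([HCO3⁻]/[CO2(aq)])
log₁₀(107) = +2.029
pH = 5.95 + (+2.029) = 7.98

pH = 7.98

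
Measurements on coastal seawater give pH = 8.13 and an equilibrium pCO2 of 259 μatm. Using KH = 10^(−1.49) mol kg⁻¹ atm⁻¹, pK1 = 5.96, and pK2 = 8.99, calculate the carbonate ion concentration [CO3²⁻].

[CO3²⁻] = 0.171 mmol/kg

[CO2*] = KH · pCO2 = 10^(−1.49) × 259×10^-6 = 8.381×10^-6 mol/kg
α₀ = 1/(1 + K1/[H⁺] + K1K2/[H⁺]²) = 1/(1 + 10^+2.17 + 10^+1.31) = 0.005906
DIC = [CO2*]/α₀ = 8.381×10^-6 / 0.005906 = 1.419 mmol/kg
[CO3²⁻] = α₂·DIC; α₂ = 0.1206, so [CO3²⁻] = 0.1206 × 1.419 = 0.171 mmol/kg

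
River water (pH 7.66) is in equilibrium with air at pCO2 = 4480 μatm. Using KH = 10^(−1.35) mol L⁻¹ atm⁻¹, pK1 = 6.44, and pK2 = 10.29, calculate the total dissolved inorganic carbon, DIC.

DIC = 3.53 mmol/L

[CO2*] = KH · pCO2 = 10^(−1.35) × 4480×10^-6 = 2.001×10^-4 mol/L
α₀ = 1/(1 + K1/[H⁺] + K1K2/[H⁺]²) = 1/(1 + 10^+1.22 + 10^-1.41) = 0.05671
DIC = [CO2*]/α₀ = 2.001×10^-4 / 0.05671 = 3.53 mmol/L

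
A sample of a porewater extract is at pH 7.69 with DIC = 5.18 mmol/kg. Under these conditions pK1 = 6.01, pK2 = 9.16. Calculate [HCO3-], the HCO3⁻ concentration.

[HCO3⁻] = 4.91 mmol/kg

α₁ = 1 / (1 + [H⁺]/K1 + K2/[H⁺]) = 1 / (1 + 10^-1.68 + 10^-1.47)
   = 1 / (1 + 0.020893 + 0.033884) = 1/1.0548 = 0.9481
[HCO3⁻] = α₁ × DIC = 0.9481 × 5.18 = 4.91 mmol/kg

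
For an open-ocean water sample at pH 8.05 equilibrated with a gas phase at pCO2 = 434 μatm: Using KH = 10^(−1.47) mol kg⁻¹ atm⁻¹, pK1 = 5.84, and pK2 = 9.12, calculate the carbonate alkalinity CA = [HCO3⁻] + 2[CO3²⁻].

[CO2*] = KH · pCO2 = 10^(−1.47) × 434×10^-6 = 1.471×10^-5 mol/kg
α₀ = 1/(1 + K1/[H⁺] + K1K2/[H⁺]²) = 1/(1 + 10^+2.21 + 10^+1.14) = 0.005650
DIC = [CO2*]/α₀ = 1.471×10^-5 / 0.005650 = 2.603 mmol/kg
CA = (α₁ + 2α₂)·DIC = (0.9164 + 2×0.07799) × 2.603 = 2.79 mmol/kg

CA = 2.79 mmol/kg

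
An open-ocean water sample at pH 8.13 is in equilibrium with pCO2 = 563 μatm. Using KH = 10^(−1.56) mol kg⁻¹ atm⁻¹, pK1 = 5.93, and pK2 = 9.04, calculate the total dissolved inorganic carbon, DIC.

DIC = 2.78 mmol/kg

[CO2*] = KH · pCO2 = 10^(−1.56) × 563×10^-6 = 1.551×10^-5 mol/kg
α₀ = 1/(1 + K1/[H⁺] + K1K2/[H⁺]²) = 1/(1 + 10^+2.20 + 10^+1.29) = 0.005587
DIC = [CO2*]/α₀ = 1.551×10^-5 / 0.005587 = 2.78 mmol/kg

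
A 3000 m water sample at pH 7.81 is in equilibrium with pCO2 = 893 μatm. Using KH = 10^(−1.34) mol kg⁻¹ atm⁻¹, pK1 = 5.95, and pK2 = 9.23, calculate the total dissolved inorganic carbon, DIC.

DIC = 3.11 mmol/kg

[CO2*] = KH · pCO2 = 10^(−1.34) × 893×10^-6 = 4.082×10^-5 mol/kg
α₀ = 1/(1 + K1/[H⁺] + K1K2/[H⁺]²) = 1/(1 + 10^+1.86 + 10^+0.44) = 0.01312
DIC = [CO2*]/α₀ = 4.082×10^-5 / 0.01312 = 3.11 mmol/kg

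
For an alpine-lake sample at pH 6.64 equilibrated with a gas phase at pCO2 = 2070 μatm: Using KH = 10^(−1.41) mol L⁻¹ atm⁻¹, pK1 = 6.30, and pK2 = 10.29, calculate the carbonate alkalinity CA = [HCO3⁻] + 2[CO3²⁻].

[CO2*] = KH · pCO2 = 10^(−1.41) × 2070×10^-6 = 8.053×10^-5 mol/L
α₀ = 1/(1 + K1/[H⁺] + K1K2/[H⁺]²) = 1/(1 + 10^+0.34 + 10^-3.31) = 0.3137
DIC = [CO2*]/α₀ = 8.053×10^-5 / 0.3137 = 0.2568 mmol/L
CA = (α₁ + 2α₂)·DIC = (0.6862 + 2×0.0001536) × 0.2568 = 0.176 mmol/L

CA = 0.176 mmol/L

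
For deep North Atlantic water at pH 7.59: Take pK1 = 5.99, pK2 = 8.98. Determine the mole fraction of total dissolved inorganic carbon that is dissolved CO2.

α₀ = 1 / (1 + K1/[H⁺] + K1K2/[H⁺]²) = 1 / (1 + 10^+1.60 + 10^+0.21)
   = 1 / (1 + 39.811 + 1.6218) = 1/42.433 = 0.02357

α₀ = 0.0236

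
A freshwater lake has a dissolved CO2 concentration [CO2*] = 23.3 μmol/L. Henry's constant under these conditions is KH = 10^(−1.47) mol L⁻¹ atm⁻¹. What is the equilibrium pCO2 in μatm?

KH = 10^(−1.47) = 3.388×10^-2 mol L⁻¹ atm⁻¹
pCO2 = [CO2*]/KH = 23.3×10^-6 / 3.388×10^-2 = 6.88×10^-4 atm = 688 μatm

pCO2 = 688 μatm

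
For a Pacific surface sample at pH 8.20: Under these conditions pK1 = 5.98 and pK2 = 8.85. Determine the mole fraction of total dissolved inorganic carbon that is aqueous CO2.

α₀ = 1 / (1 + K1/[H⁺] + K1K2/[H⁺]²) = 1 / (1 + 10^+2.22 + 10^+1.57)
   = 1 / (1 + 165.96 + 37.154) = 1/204.11 = 0.004899

α₀ = 0.00490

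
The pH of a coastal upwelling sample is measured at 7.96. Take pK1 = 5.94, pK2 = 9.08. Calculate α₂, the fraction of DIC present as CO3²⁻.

α₂ = 1 / (1 + [H⁺]/K2 + [H⁺]²/(K1K2)) = 1 / (1 + 10^+1.12 + 10^-0.90)
   = 1 / (1 + 13.183 + 0.12589) = 1/14.308 = 0.06989

α₂ = 0.0699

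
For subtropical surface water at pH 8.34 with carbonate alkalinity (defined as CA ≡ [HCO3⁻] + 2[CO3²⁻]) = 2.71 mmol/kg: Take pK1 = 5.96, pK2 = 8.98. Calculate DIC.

CA = [HCO3⁻] + 2[CO3²⁻] = (α₁ + 2α₂)·DIC
At pH 8.34: [H⁺]/K1 = 10^-2.38 = 0.0041687, K2/[H⁺] = 10^-0.64 = 0.22909
α₁ = 1/(1 + 0.0041687 + 0.22909) = 1/1.2333 = 0.8109; α₂ = α₁·K2/[H⁺] = 0.1858
α₁ + 2α₂ = 1.1824
DIC = CA / (α₁ + 2α₂) = 2.71 / 1.1824 = 2.29 mmol/kg

DIC = 2.29 mmol/kg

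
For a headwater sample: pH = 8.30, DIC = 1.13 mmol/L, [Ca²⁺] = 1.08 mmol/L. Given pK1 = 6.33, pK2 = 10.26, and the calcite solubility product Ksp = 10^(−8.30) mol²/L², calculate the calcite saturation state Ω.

Ω = 2.61

α₂ = 1 / (1 + [H⁺]/K2 + [H⁺]²/(K1K2)) = 1 / (1 + 10^+1.96 + 10^-0.01)
   = 1 / (1 + 91.201 + 0.97724) = 1/93.178 = 0.01073
[CO3²⁻] = α₂ × DIC = 0.01073 × 1.13 = 0.01213 mmol/L = 12.13 μmol/L
Ksp = 10^(−8.30) = 5.012×10^-9
Ω = [Ca²⁺][CO3²⁻]/Ksp = (1.08×10^-3)(1.213×10^-5) / 5.012×10^-9 = 2.61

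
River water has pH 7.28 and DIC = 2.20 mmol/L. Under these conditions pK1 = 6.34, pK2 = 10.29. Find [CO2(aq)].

[CO2*] = 0.226 mmol/L

α₀ = 1 / (1 + K1/[H⁺] + K1K2/[H⁺]²) = 1 / (1 + 10^+0.94 + 10^-2.07)
   = 1 / (1 + 8.7096 + 0.0085114) = 1/9.7181 = 0.1029
[CO2*] = α₀ × DIC = 0.1029 × 2.20 = 0.226 mmol/L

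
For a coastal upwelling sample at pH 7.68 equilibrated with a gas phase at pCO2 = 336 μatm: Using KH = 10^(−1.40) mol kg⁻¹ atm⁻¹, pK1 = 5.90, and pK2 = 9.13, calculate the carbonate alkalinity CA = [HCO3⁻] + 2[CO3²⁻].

CA = 0.863 mmol/kg

[CO2*] = KH · pCO2 = 10^(−1.40) × 336×10^-6 = 1.338×10^-5 mol/kg
α₀ = 1/(1 + K1/[H⁺] + K1K2/[H⁺]²) = 1/(1 + 10^+1.78 + 10^+0.33) = 0.01577
DIC = [CO2*]/α₀ = 1.338×10^-5 / 0.01577 = 0.8480 mmol/kg
CA = (α₁ + 2α₂)·DIC = (0.9505 + 2×0.03373) × 0.8480 = 0.863 mmol/kg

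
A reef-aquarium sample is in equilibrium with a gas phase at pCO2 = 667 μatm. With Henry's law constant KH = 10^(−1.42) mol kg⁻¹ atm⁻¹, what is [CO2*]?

[CO2*] = 25.4 μmol/kg

KH = 10^(−1.42) = 3.802×10^-2 mol kg⁻¹ atm⁻¹
[CO2*] = KH · pCO2 = 3.802×10^-2 × 667×10^-6 atm = 2.54×10^-5 mol/kg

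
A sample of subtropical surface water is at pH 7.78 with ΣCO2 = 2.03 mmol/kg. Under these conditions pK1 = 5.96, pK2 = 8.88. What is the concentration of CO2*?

[CO2*] = 0.0281 mmol/kg

α₀ = 1 / (1 + K1/[H⁺] + K1K2/[H⁺]²) = 1 / (1 + 10^+1.82 + 10^+0.72)
   = 1 / (1 + 66.069 + 5.2481) = 1/72.317 = 0.01383
[CO2*] = α₀ × DIC = 0.01383 × 2.03 = 0.0281 mmol/kg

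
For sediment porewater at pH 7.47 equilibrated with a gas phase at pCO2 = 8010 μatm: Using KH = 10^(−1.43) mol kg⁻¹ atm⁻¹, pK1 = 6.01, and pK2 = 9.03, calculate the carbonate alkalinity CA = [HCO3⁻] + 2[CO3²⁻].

[CO2*] = KH · pCO2 = 10^(−1.43) × 8010×10^-6 = 2.976×10^-4 mol/kg
α₀ = 1/(1 + K1/[H⁺] + K1K2/[H⁺]²) = 1/(1 + 10^+1.46 + 10^-0.10) = 0.03264
DIC = [CO2*]/α₀ = 2.976×10^-4 / 0.03264 = 9.117 mmol/kg
CA = (α₁ + 2α₂)·DIC = (0.9414 + 2×0.02593) × 9.117 = 9.06 mmol/kg

CA = 9.06 mmol/kg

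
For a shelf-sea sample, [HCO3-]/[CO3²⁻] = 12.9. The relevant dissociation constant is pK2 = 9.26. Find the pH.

pH = 8.15

From K2 = [H⁺][CO3²⁻]/[HCO3-]:  pH = pK2 − log₁₀([HCO3-]/[CO3²⁻])
log₁₀(12.9) = +1.111
pH = 9.26 − (+1.111) = 8.15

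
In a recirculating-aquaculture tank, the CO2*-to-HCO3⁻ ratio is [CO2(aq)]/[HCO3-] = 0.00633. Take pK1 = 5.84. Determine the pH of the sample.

From K1 = [H⁺][HCO3-]/[CO2(aq)]:  pH = pK1 − log₁₀([CO2(aq)]/[HCO3-])
log₁₀(0.00633) = -2.199
pH = 5.84 − (-2.199) = 8.04

pH = 8.04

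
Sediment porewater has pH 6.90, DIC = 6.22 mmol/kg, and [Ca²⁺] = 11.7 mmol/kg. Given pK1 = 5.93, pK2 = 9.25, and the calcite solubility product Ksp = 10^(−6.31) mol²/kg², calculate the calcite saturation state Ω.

α₂ = 1 / (1 + [H⁺]/K2 + [H⁺]²/(K1K2)) = 1 / (1 + 10^+2.35 + 10^+1.38)
   = 1 / (1 + 223.87 + 23.988) = 1/248.86 = 0.004018
[CO3²⁻] = α₂ × DIC = 0.004018 × 6.22 = 0.02499 mmol/kg
Ksp = 10^(−6.31) = 4.898×10^-7
Ω = [Ca²⁺][CO3²⁻]/Ksp = (11.7×10^-3)(2.499×10^-5) / 4.898×10^-7 = 0.597

Ω = 0.597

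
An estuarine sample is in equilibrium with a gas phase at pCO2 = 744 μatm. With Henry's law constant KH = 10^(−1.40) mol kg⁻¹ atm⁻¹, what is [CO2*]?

[CO2*] = 29.6 μmol/kg

KH = 10^(−1.40) = 3.981×10^-2 mol kg⁻¹ atm⁻¹
[CO2*] = KH · pCO2 = 3.981×10^-2 × 744×10^-6 atm = 2.96×10^-5 mol/kg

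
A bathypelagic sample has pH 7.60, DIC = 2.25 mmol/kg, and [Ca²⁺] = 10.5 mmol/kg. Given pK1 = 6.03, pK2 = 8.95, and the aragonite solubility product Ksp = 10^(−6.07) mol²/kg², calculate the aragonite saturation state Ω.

Ω = 1.16

α₂ = 1 / (1 + [H⁺]/K2 + [H⁺]²/(K1K2)) = 1 / (1 + 10^+1.35 + 10^-0.22)
   = 1 / (1 + 22.387 + 0.60256) = 1/23.990 = 0.04168
[CO3²⁻] = α₂ × DIC = 0.04168 × 2.25 = 0.09379 mmol/kg
Ksp = 10^(−6.07) = 8.511×10^-7
Ω = [Ca²⁺][CO3²⁻]/Ksp = (10.5×10^-3)(9.379×10^-5) / 8.511×10^-7 = 1.16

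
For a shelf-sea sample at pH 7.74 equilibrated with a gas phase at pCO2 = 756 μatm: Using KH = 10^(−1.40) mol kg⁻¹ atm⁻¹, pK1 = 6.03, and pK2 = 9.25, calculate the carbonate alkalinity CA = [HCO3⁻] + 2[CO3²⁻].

[CO2*] = KH · pCO2 = 10^(−1.40) × 756×10^-6 = 3.010×10^-5 mol/kg
α₀ = 1/(1 + K1/[H⁺] + K1K2/[H⁺]²) = 1/(1 + 10^+1.71 + 10^+0.20) = 0.01856
DIC = [CO2*]/α₀ = 3.010×10^-5 / 0.01856 = 1.621 mmol/kg
CA = (α₁ + 2α₂)·DIC = (0.9520 + 2×0.02942) × 1.621 = 1.64 mmol/kg

CA = 1.64 mmol/kg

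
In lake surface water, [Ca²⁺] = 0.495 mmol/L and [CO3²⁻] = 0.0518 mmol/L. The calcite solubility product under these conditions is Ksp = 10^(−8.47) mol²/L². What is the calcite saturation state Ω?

Ksp = 10^(−8.47) = 3.388×10^-9
Ω = [Ca²⁺][CO3²⁻]/Ksp = (0.495×10^-3)(0.0518×10^-3) / 3.388×10^-9 = 7.57

Ω = 7.57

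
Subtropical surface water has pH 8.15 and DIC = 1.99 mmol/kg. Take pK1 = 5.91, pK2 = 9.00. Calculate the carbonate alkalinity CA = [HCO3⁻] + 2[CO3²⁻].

CA = [HCO3⁻] + 2[CO3²⁻] = (α₁ + 2α₂)·DIC
At pH 8.15: [H⁺]/K1 = 10^-2.24 = 0.0057544, K2/[H⁺] = 10^-0.85 = 0.14125
α₁ = 1/(1 + 0.0057544 + 0.14125) = 1/1.1470 = 0.8718; α₂ = α₁·K2/[H⁺] = 0.1231
α₁ + 2α₂ = 1.1181
CA = 1.1181 × 1.99 = 2.23 mmol/kg

CA = 2.23 mmol/kg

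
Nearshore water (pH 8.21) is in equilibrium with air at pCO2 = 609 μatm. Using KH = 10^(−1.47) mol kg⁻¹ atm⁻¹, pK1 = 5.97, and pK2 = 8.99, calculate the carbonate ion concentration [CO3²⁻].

[CO3²⁻] = 0.595 mmol/kg

[CO2*] = KH · pCO2 = 10^(−1.47) × 609×10^-6 = 2.064×10^-5 mol/kg
α₀ = 1/(1 + K1/[H⁺] + K1K2/[H⁺]²) = 1/(1 + 10^+2.24 + 10^+1.46) = 0.004911
DIC = [CO2*]/α₀ = 2.064×10^-5 / 0.004911 = 4.202 mmol/kg
[CO3²⁻] = α₂·DIC; α₂ = 0.1416, so [CO3²⁻] = 0.1416 × 4.202 = 0.595 mmol/kg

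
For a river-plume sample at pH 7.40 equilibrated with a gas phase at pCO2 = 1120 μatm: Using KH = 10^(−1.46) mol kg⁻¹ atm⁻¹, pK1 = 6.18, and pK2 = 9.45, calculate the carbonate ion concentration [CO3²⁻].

[CO2*] = KH · pCO2 = 10^(−1.46) × 1120×10^-6 = 3.883×10^-5 mol/kg
α₀ = 1/(1 + K1/[H⁺] + K1K2/[H⁺]²) = 1/(1 + 10^+1.22 + 10^-0.83) = 0.05636
DIC = [CO2*]/α₀ = 3.883×10^-5 / 0.05636 = 0.6891 mmol/kg
[CO3²⁻] = α₂·DIC; α₂ = 0.008336, so [CO3²⁻] = 0.008336 × 0.6891 = 0.00574 mmol/kg = 5.74 μmol/kg

[CO3²⁻] = 5.74 μmol/kg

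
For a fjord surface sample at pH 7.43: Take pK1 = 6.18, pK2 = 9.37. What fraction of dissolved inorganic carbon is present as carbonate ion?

α₂ = 1 / (1 + [H⁺]/K2 + [H⁺]²/(K1K2)) = 1 / (1 + 10^+1.94 + 10^+0.69)
   = 1 / (1 + 87.096 + 4.8978) = 1/92.994 = 0.01075

α₂ = 0.0108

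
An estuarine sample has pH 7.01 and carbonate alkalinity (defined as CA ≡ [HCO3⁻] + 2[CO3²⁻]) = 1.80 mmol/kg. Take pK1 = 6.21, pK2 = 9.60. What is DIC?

DIC = 2.08 mmol/kg

CA = [HCO3⁻] + 2[CO3²⁻] = (α₁ + 2α₂)·DIC
At pH 7.01: [H⁺]/K1 = 10^-0.80 = 0.15849, K2/[H⁺] = 10^-2.59 = 0.0025704
α₁ = 1/(1 + 0.15849 + 0.0025704) = 1/1.1611 = 0.8613; α₂ = α₁·K2/[H⁺] = 0.002214
α₁ + 2α₂ = 0.8657
DIC = CA / (α₁ + 2α₂) = 1.80 / 0.8657 = 2.08 mmol/kg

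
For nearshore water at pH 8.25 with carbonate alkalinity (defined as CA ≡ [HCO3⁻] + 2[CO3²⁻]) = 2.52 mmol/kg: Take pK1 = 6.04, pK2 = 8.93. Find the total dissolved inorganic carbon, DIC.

CA = [HCO3⁻] + 2[CO3²⁻] = (α₁ + 2α₂)·DIC
At pH 8.25: [H⁺]/K1 = 10^-2.21 = 0.0061660, K2/[H⁺] = 10^-0.68 = 0.20893
α₁ = 1/(1 + 0.0061660 + 0.20893) = 1/1.2151 = 0.8230; α₂ = α₁·K2/[H⁺] = 0.1719
α₁ + 2α₂ = 1.1669
DIC = CA / (α₁ + 2α₂) = 2.52 / 1.1669 = 2.16 mmol/kg

DIC = 2.16 mmol/kg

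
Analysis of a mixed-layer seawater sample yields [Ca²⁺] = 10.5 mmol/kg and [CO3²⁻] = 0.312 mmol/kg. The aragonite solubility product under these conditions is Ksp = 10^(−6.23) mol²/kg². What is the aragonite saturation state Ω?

Ksp = 10^(−6.23) = 5.888×10^-7
Ω = [Ca²⁺][CO3²⁻]/Ksp = (10.5×10^-3)(0.312×10^-3) / 5.888×10^-7 = 5.56

Ω = 5.56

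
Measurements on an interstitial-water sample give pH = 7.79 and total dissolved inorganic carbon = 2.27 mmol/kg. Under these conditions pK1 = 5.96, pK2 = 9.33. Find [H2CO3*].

α₀ = 1 / (1 + K1/[H⁺] + K1K2/[H⁺]²) = 1 / (1 + 10^+1.83 + 10^+0.29)
   = 1 / (1 + 67.608 + 1.9498) = 1/70.558 = 0.01417
[CO2*] = α₀ × DIC = 0.01417 × 2.27 = 0.0322 mmol/kg

[CO2*] = 0.0322 mmol/kg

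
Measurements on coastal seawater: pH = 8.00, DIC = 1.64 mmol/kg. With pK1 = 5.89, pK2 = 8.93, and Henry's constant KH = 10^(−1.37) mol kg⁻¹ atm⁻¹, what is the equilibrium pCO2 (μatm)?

pCO2 = 265 μatm

α₀ = 1 / (1 + K1/[H⁺] + K1K2/[H⁺]²) = 1 / (1 + 10^+2.11 + 10^+1.18)
   = 1 / (1 + 128.82 + 15.136) = 1/144.96 = 0.006898
[CO2*] = α₀ × DIC = 0.006898 × 1.64 = 0.01131 mmol/kg = 11.31 μmol/kg
pCO2 = [CO2*]/KH = 1.131×10^-5 / 4.266×10^-2 = 265 μatm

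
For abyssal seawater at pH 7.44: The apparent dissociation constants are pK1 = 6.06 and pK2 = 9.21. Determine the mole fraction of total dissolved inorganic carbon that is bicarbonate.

α₁ = 1 / (1 + [H⁺]/K1 + K2/[H⁺]) = 1 / (1 + 10^-1.38 + 10^-1.77)
   = 1 / (1 + 0.041687 + 0.016982) = 1/1.0587 = 0.9446

α₁ = 0.945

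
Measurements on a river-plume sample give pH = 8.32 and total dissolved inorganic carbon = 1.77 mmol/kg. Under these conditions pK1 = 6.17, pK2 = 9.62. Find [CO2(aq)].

α₀ = 1 / (1 + K1/[H⁺] + K1K2/[H⁺]²) = 1 / (1 + 10^+2.15 + 10^+0.85)
   = 1 / (1 + 141.25 + 7.0795) = 1/149.33 = 0.006696
[CO2*] = α₀ × DIC = 0.006696 × 1.77 = 0.0119 mmol/kg = 11.9 μmol/kg

[CO2*] = 11.9 μmol/kg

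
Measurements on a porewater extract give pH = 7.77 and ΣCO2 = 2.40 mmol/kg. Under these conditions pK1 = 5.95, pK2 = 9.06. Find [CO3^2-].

[CO3²⁻] = 0.115 mmol/kg

α₂ = 1 / (1 + [H⁺]/K2 + [H⁺]²/(K1K2)) = 1 / (1 + 10^+1.29 + 10^-0.53)
   = 1 / (1 + 19.498 + 0.29512) = 1/20.794 = 0.04809
[CO3²⁻] = α₂ × DIC = 0.04809 × 2.40 = 0.115 mmol/kg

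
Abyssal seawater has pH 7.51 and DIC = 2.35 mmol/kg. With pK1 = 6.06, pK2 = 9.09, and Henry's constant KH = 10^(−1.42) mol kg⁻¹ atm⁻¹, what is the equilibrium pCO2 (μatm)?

α₀ = 1 / (1 + K1/[H⁺] + K1K2/[H⁺]²) = 1 / (1 + 10^+1.45 + 10^-0.13)
   = 1 / (1 + 28.184 + 0.74131) = 1/29.925 = 0.03342
[CO2*] = α₀ × DIC = 0.03342 × 2.35 = 0.07853 mmol/kg
pCO2 = [CO2*]/KH = 7.853×10^-5 / 3.802×10^-2 = 2070 μatm

pCO2 = 2070 μatm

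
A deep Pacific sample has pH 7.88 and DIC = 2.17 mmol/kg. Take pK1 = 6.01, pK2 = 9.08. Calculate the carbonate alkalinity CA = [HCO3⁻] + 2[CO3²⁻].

CA = [HCO3⁻] + 2[CO3²⁻] = (α₁ + 2α₂)·DIC
At pH 7.88: [H⁺]/K1 = 10^-1.87 = 0.013490, K2/[H⁺] = 10^-1.20 = 0.063096
α₁ = 1/(1 + 0.013490 + 0.063096) = 1/1.0766 = 0.9289; α₂ = α₁·K2/[H⁺] = 0.05861
α₁ + 2α₂ = 1.0461
CA = 1.0461 × 2.17 = 2.27 mmol/kg

CA = 2.27 mmol/kg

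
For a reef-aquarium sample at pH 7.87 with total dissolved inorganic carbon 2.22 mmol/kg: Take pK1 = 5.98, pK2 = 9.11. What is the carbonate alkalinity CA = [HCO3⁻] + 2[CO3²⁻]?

CA = 2.31 mmol/kg

CA = [HCO3⁻] + 2[CO3²⁻] = (α₁ + 2α₂)·DIC
At pH 7.87: [H⁺]/K1 = 10^-1.89 = 0.012882, K2/[H⁺] = 10^-1.24 = 0.057544
α₁ = 1/(1 + 0.012882 + 0.057544) = 1/1.0704 = 0.9342; α₂ = α₁·K2/[H⁺] = 0.05376
α₁ + 2α₂ = 1.0417
CA = 1.0417 × 2.22 = 2.31 mmol/kg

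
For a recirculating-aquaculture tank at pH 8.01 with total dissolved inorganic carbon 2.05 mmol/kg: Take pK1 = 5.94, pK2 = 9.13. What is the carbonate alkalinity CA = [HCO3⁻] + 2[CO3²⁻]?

CA = 2.18 mmol/kg

CA = [HCO3⁻] + 2[CO3²⁻] = (α₁ + 2α₂)·DIC
At pH 8.01: [H⁺]/K1 = 10^-2.07 = 0.0085114, K2/[H⁺] = 10^-1.12 = 0.075858
α₁ = 1/(1 + 0.0085114 + 0.075858) = 1/1.0844 = 0.9222; α₂ = α₁·K2/[H⁺] = 0.06996
α₁ + 2α₂ = 1.0621
CA = 1.0621 × 2.05 = 2.18 mmol/kg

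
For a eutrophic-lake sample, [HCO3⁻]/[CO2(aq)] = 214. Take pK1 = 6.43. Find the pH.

pH = 8.76

From K1 = [H⁺][HCO3⁻]/[CO2(aq)]:  pH = pK1 + log₁₀([HCO3⁻]/[CO2(aq)])
log₁₀(214) = +2.330
pH = 6.43 + (+2.330) = 8.76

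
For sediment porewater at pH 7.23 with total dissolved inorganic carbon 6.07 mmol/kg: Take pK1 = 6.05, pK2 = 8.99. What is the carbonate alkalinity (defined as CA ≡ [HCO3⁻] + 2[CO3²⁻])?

CA = [HCO3⁻] + 2[CO3²⁻] = (α₁ + 2α₂)·DIC
At pH 7.23: [H⁺]/K1 = 10^-1.18 = 0.066069, K2/[H⁺] = 10^-1.76 = 0.017378
α₁ = 1/(1 + 0.066069 + 0.017378) = 1/1.0834 = 0.9230; α₂ = α₁·K2/[H⁺] = 0.01604
α₁ + 2α₂ = 0.9551
CA = 0.9551 × 6.07 = 5.80 mmol/kg

CA = 5.80 mmol/kg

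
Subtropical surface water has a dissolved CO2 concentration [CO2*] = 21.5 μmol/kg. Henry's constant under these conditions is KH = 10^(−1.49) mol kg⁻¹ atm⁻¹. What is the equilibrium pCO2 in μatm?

KH = 10^(−1.49) = 3.236×10^-2 mol kg⁻¹ atm⁻¹
pCO2 = [CO2*]/KH = 21.5×10^-6 / 3.236×10^-2 = 6.64×10^-4 atm = 664 μatm

pCO2 = 664 μatm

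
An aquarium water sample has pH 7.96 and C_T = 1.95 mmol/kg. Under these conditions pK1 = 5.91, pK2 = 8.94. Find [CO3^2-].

α₂ = 1 / (1 + [H⁺]/K2 + [H⁺]²/(K1K2)) = 1 / (1 + 10^+0.98 + 10^-1.07)
   = 1 / (1 + 9.5499 + 0.085114) = 1/10.635 = 0.09403
[CO3²⁻] = α₂ × DIC = 0.09403 × 1.95 = 0.183 mmol/kg

[CO3²⁻] = 0.183 mmol/kg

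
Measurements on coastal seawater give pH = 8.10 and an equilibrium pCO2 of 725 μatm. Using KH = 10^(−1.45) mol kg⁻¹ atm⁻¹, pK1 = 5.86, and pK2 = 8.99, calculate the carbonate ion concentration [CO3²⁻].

[CO3²⁻] = 0.576 mmol/kg

[CO2*] = KH · pCO2 = 10^(−1.45) × 725×10^-6 = 2.572×10^-5 mol/kg
α₀ = 1/(1 + K1/[H⁺] + K1K2/[H⁺]²) = 1/(1 + 10^+2.24 + 10^+1.35) = 0.005072
DIC = [CO2*]/α₀ = 2.572×10^-5 / 0.005072 = 5.072 mmol/kg
[CO3²⁻] = α₂·DIC; α₂ = 0.1135, so [CO3²⁻] = 0.1135 × 5.072 = 0.576 mmol/kg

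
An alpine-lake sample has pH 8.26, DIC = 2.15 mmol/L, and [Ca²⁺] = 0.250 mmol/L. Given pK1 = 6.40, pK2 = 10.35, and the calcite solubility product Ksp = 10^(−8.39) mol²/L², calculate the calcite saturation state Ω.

Ω = 1.05

α₂ = 1 / (1 + [H⁺]/K2 + [H⁺]²/(K1K2)) = 1 / (1 + 10^+2.09 + 10^+0.23)
   = 1 / (1 + 123.03 + 1.6982) = 1/125.73 = 0.007954
[CO3²⁻] = α₂ × DIC = 0.007954 × 2.15 = 0.01710 mmol/L = 17.10 μmol/L
Ksp = 10^(−8.39) = 4.074×10^-9
Ω = [Ca²⁺][CO3²⁻]/Ksp = (0.250×10^-3)(1.710×10^-5) / 4.074×10^-9 = 1.05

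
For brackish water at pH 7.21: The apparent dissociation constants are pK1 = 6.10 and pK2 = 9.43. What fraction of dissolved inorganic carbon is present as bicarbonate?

α₁ = 0.923

α₁ = 1 / (1 + [H⁺]/K1 + K2/[H⁺]) = 1 / (1 + 10^-1.11 + 10^-2.22)
   = 1 / (1 + 0.077625 + 0.0060256) = 1/1.0837 = 0.9228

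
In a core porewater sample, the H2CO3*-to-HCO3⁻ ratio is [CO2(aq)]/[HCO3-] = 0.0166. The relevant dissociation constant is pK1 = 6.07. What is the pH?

pH = 7.85

From K1 = [H⁺][HCO3-]/[CO2(aq)]:  pH = pK1 − log₁₀([CO2(aq)]/[HCO3-])
log₁₀(0.0166) = -1.780
pH = 6.07 − (-1.780) = 7.85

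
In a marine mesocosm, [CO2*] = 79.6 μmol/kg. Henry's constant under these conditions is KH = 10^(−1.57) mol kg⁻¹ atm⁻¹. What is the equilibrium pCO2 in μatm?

pCO2 = 2960 μatm

KH = 10^(−1.57) = 2.692×10^-2 mol kg⁻¹ atm⁻¹
pCO2 = [CO2*]/KH = 79.6×10^-6 / 2.692×10^-2 = 2.96×10^-3 atm = 2960 μatm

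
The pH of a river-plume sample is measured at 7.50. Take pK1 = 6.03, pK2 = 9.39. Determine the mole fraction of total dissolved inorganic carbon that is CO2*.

α₀ = 1 / (1 + K1/[H⁺] + K1K2/[H⁺]²) = 1 / (1 + 10^+1.47 + 10^-0.42)
   = 1 / (1 + 29.512 + 0.38019) = 1/30.892 = 0.03237

α₀ = 0.0324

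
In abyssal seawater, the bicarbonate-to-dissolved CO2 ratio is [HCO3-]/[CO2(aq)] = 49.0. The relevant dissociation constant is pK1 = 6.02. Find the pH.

From K1 = [H⁺][HCO3-]/[CO2(aq)]:  pH = pK1 + log₁₀([HCO3-]/[CO2(aq)])
log₁₀(49.0) = +1.690
pH = 6.02 + (+1.690) = 7.71

pH = 7.71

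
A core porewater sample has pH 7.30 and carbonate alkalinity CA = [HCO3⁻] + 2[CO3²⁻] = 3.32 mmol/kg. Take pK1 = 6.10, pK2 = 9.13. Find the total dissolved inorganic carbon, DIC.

DIC = 3.48 mmol/kg

CA = [HCO3⁻] + 2[CO3²⁻] = (α₁ + 2α₂)·DIC
At pH 7.30: [H⁺]/K1 = 10^-1.20 = 0.063096, K2/[H⁺] = 10^-1.83 = 0.014791
α₁ = 1/(1 + 0.063096 + 0.014791) = 1/1.0779 = 0.9277; α₂ = α₁·K2/[H⁺] = 0.01372
α₁ + 2α₂ = 0.9552
DIC = CA / (α₁ + 2α₂) = 3.32 / 0.9552 = 3.48 mmol/kg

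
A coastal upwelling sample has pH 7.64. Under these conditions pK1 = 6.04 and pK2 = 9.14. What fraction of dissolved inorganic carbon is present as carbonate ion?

α₂ = 0.0299

α₂ = 1 / (1 + [H⁺]/K2 + [H⁺]²/(K1K2)) = 1 / (1 + 10^+1.50 + 10^-0.10)
   = 1 / (1 + 31.623 + 0.79433) = 1/33.417 = 0.02992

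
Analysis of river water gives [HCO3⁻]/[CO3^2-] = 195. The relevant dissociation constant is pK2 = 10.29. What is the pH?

From K2 = [H⁺][CO3^2-]/[HCO3⁻]:  pH = pK2 − log₁₀([HCO3⁻]/[CO3^2-])
log₁₀(195) = +2.290
pH = 10.29 − (+2.290) = 8.00

pH = 8.00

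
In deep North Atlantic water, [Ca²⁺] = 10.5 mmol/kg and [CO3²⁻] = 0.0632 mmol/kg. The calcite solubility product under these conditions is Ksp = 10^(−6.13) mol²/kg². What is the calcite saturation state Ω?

Ω = 0.895

Ksp = 10^(−6.13) = 7.413×10^-7
Ω = [Ca²⁺][CO3²⁻]/Ksp = (10.5×10^-3)(0.0632×10^-3) / 7.413×10^-7 = 0.895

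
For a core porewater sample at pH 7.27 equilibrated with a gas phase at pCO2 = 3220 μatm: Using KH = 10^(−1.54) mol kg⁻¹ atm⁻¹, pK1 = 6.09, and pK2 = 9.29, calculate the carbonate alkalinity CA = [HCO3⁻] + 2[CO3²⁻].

[CO2*] = KH · pCO2 = 10^(−1.54) × 3220×10^-6 = 9.287×10^-5 mol/kg
α₀ = 1/(1 + K1/[H⁺] + K1K2/[H⁺]²) = 1/(1 + 10^+1.18 + 10^-0.84) = 0.06142
DIC = [CO2*]/α₀ = 9.287×10^-5 / 0.06142 = 1.512 mmol/kg
CA = (α₁ + 2α₂)·DIC = (0.9297 + 2×0.008879) × 1.512 = 1.43 mmol/kg

CA = 1.43 mmol/kg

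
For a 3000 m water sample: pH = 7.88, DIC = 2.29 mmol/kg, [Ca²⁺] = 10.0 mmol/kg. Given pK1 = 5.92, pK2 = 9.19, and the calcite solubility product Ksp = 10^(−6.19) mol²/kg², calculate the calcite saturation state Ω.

α₂ = 1 / (1 + [H⁺]/K2 + [H⁺]²/(K1K2)) = 1 / (1 + 10^+1.31 + 10^-0.65)
   = 1 / (1 + 20.417 + 0.22387) = 1/21.641 = 0.04621
[CO3²⁻] = α₂ × DIC = 0.04621 × 2.29 = 0.1058 mmol/kg
Ksp = 10^(−6.19) = 6.457×10^-7
Ω = [Ca²⁺][CO3²⁻]/Ksp = (10.0×10^-3)(1.058×10^-4) / 6.457×10^-7 = 1.64

Ω = 1.64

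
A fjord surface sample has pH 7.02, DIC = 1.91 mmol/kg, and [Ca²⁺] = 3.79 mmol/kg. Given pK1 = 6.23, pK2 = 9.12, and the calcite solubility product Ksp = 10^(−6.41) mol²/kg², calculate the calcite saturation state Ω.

α₂ = 1 / (1 + [H⁺]/K2 + [H⁺]²/(K1K2)) = 1 / (1 + 10^+2.10 + 10^+1.31)
   = 1 / (1 + 125.89 + 20.417) = 1/147.31 = 0.006788
[CO3²⁻] = α₂ × DIC = 0.006788 × 1.91 = 0.01297 mmol/kg = 12.97 μmol/kg
Ksp = 10^(−6.41) = 3.890×10^-7
Ω = [Ca²⁺][CO3²⁻]/Ksp = (3.79×10^-3)(1.297×10^-5) / 3.890×10^-7 = 0.126

Ω = 0.126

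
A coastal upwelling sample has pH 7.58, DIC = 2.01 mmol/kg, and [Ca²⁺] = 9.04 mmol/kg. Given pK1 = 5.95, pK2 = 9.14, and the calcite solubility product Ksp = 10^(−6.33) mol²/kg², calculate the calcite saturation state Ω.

α₂ = 1 / (1 + [H⁺]/K2 + [H⁺]²/(K1K2)) = 1 / (1 + 10^+1.56 + 10^-0.07)
   = 1 / (1 + 36.308 + 0.85114) = 1/38.159 = 0.02621
[CO3²⁻] = α₂ × DIC = 0.02621 × 2.01 = 0.05267 mmol/kg
Ksp = 10^(−6.33) = 4.677×10^-7
Ω = [Ca²⁺][CO3²⁻]/Ksp = (9.04×10^-3)(5.267×10^-5) / 4.677×10^-7 = 1.02

Ω = 1.02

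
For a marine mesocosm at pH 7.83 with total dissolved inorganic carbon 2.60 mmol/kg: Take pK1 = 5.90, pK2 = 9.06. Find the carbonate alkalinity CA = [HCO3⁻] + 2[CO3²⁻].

CA = 2.71 mmol/kg

CA = [HCO3⁻] + 2[CO3²⁻] = (α₁ + 2α₂)·DIC
At pH 7.83: [H⁺]/K1 = 10^-1.93 = 0.011749, K2/[H⁺] = 10^-1.23 = 0.058884
α₁ = 1/(1 + 0.011749 + 0.058884) = 1/1.0706 = 0.9340; α₂ = α₁·K2/[H⁺] = 0.05500
α₁ + 2α₂ = 1.0440
CA = 1.0440 × 2.60 = 2.71 mmol/kg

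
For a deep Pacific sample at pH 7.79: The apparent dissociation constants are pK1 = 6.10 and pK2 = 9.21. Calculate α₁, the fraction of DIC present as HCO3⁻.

α₁ = 1 / (1 + [H⁺]/K1 + K2/[H⁺]) = 1 / (1 + 10^-1.69 + 10^-1.42)
   = 1 / (1 + 0.020417 + 0.038019) = 1/1.0584 = 0.9448

α₁ = 0.945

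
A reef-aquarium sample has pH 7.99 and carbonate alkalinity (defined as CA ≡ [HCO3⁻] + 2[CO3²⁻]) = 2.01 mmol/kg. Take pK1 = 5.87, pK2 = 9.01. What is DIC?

CA = [HCO3⁻] + 2[CO3²⁻] = (α₁ + 2α₂)·DIC
At pH 7.99: [H⁺]/K1 = 10^-2.12 = 0.0075858, K2/[H⁺] = 10^-1.02 = 0.095499
α₁ = 1/(1 + 0.0075858 + 0.095499) = 1/1.1031 = 0.9065; α₂ = α₁·K2/[H⁺] = 0.08657
α₁ + 2α₂ = 1.0797
DIC = CA / (α₁ + 2α₂) = 2.01 / 1.0797 = 1.86 mmol/kg

DIC = 1.86 mmol/kg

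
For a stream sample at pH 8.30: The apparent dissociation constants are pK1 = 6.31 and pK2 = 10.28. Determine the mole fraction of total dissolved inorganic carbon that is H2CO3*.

α₀ = 1 / (1 + K1/[H⁺] + K1K2/[H⁺]²) = 1 / (1 + 10^+1.99 + 10^+0.01)
   = 1 / (1 + 97.724 + 1.0233) = 1/99.747 = 0.01003

α₀ = 0.0100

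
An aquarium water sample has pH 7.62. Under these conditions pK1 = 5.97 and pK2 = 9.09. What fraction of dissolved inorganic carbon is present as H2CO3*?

α₀ = 0.0212

α₀ = 1 / (1 + K1/[H⁺] + K1K2/[H⁺]²) = 1 / (1 + 10^+1.65 + 10^+0.18)
   = 1 / (1 + 44.668 + 1.5136) = 1/47.182 = 0.02119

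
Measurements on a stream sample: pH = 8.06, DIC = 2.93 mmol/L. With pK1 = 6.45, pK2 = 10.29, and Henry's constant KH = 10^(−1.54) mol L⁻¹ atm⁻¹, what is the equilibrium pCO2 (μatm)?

pCO2 = 2420 μatm

α₀ = 1 / (1 + K1/[H⁺] + K1K2/[H⁺]²) = 1 / (1 + 10^+1.61 + 10^-0.62)
   = 1 / (1 + 40.738 + 0.23988) = 1/41.978 = 0.02382
[CO2*] = α₀ × DIC = 0.02382 × 2.93 = 0.06980 mmol/L
pCO2 = [CO2*]/KH = 6.980×10^-5 / 2.884×10^-2 = 2420 μatm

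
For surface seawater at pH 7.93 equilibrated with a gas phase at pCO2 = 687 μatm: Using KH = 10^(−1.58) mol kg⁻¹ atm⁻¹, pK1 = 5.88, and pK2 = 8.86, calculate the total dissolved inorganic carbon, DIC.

DIC = 2.28 mmol/kg

[CO2*] = KH · pCO2 = 10^(−1.58) × 687×10^-6 = 1.807×10^-5 mol/kg
α₀ = 1/(1 + K1/[H⁺] + K1K2/[H⁺]²) = 1/(1 + 10^+2.05 + 10^+1.12) = 0.007912
DIC = [CO2*]/α₀ = 1.807×10^-5 / 0.007912 = 2.28 mmol/kg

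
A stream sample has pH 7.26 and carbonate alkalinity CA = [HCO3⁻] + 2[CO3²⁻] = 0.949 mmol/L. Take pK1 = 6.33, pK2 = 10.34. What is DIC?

DIC = 1.06 mmol/L

CA = [HCO3⁻] + 2[CO3²⁻] = (α₁ + 2α₂)·DIC
At pH 7.26: [H⁺]/K1 = 10^-0.93 = 0.11749, K2/[H⁺] = 10^-3.08 = 0.00083176
α₁ = 1/(1 + 0.11749 + 0.00083176) = 1/1.1183 = 0.8942; α₂ = α₁·K2/[H⁺] = 0.0007438
α₁ + 2α₂ = 0.8957
DIC = CA / (α₁ + 2α₂) = 0.949 / 0.8957 = 1.06 mmol/L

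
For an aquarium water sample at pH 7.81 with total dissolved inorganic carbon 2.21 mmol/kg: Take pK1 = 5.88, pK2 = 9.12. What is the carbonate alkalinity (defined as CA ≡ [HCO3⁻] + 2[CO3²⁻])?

CA = [HCO3⁻] + 2[CO3²⁻] = (α₁ + 2α₂)·DIC
At pH 7.81: [H⁺]/K1 = 10^-1.93 = 0.011749, K2/[H⁺] = 10^-1.31 = 0.048978
α₁ = 1/(1 + 0.011749 + 0.048978) = 1/1.0607 = 0.9427; α₂ = α₁·K2/[H⁺] = 0.04617
α₁ + 2α₂ = 1.0351
CA = 1.0351 × 2.21 = 2.29 mmol/kg

CA = 2.29 mmol/kg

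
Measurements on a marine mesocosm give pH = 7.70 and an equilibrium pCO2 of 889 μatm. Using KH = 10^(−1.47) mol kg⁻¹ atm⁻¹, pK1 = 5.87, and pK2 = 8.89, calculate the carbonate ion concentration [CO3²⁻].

[CO3²⁻] = 0.131 mmol/kg

[CO2*] = KH · pCO2 = 10^(−1.47) × 889×10^-6 = 3.012×10^-5 mol/kg
α₀ = 1/(1 + K1/[H⁺] + K1K2/[H⁺]²) = 1/(1 + 10^+1.83 + 10^+0.64) = 0.01370
DIC = [CO2*]/α₀ = 3.012×10^-5 / 0.01370 = 2.198 mmol/kg
[CO3²⁻] = α₂·DIC; α₂ = 0.05982, so [CO3²⁻] = 0.05982 × 2.198 = 0.131 mmol/kg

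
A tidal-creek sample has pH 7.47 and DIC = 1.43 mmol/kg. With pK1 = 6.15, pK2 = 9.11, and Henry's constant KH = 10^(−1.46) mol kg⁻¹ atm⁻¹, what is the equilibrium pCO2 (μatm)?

α₀ = 1 / (1 + K1/[H⁺] + K1K2/[H⁺]²) = 1 / (1 + 10^+1.32 + 10^-0.32)
   = 1 / (1 + 20.893 + 0.47863) = 1/22.372 = 0.04470
[CO2*] = α₀ × DIC = 0.04470 × 1.43 = 0.06392 mmol/kg
pCO2 = [CO2*]/KH = 6.392×10^-5 / 3.467×10^-2 = 1840 μatm

pCO2 = 1840 μatm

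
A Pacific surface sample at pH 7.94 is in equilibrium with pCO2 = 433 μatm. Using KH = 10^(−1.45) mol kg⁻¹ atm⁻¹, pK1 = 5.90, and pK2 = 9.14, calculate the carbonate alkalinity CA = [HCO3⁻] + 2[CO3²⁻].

[CO2*] = KH · pCO2 = 10^(−1.45) × 433×10^-6 = 1.536×10^-5 mol/kg
α₀ = 1/(1 + K1/[H⁺] + K1K2/[H⁺]²) = 1/(1 + 10^+2.04 + 10^+0.84) = 0.008506
DIC = [CO2*]/α₀ = 1.536×10^-5 / 0.008506 = 1.806 mmol/kg
CA = (α₁ + 2α₂)·DIC = (0.9326 + 2×0.05885) × 1.806 = 1.90 mmol/kg

CA = 1.90 mmol/kg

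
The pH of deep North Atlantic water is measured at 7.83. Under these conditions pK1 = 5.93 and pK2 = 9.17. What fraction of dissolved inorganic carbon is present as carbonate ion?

α₂ = 1 / (1 + [H⁺]/K2 + [H⁺]²/(K1K2)) = 1 / (1 + 10^+1.34 + 10^-0.56)
   = 1 / (1 + 21.878 + 0.27542) = 1/23.153 = 0.04319

α₂ = 0.0432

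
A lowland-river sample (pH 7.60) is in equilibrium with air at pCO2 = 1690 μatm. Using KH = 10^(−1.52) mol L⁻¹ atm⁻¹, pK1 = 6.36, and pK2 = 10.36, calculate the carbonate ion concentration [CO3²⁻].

[CO3²⁻] = 1.54 μmol/L

[CO2*] = KH · pCO2 = 10^(−1.52) × 1690×10^-6 = 5.104×10^-5 mol/L
α₀ = 1/(1 + K1/[H⁺] + K1K2/[H⁺]²) = 1/(1 + 10^+1.24 + 10^-1.52) = 0.05432
DIC = [CO2*]/α₀ = 5.104×10^-5 / 0.05432 = 0.9395 mmol/L
[CO3²⁻] = α₂·DIC; α₂ = 0.001641, so [CO3²⁻] = 0.001641 × 0.9395 = 0.00154 mmol/L = 1.54 μmol/L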